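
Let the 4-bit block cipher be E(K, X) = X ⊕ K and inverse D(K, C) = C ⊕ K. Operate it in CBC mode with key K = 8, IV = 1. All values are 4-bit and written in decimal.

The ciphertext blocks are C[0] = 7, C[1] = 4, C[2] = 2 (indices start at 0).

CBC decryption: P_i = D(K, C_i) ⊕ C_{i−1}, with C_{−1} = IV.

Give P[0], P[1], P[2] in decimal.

P[0] = 14, P[1] = 11, P[2] = 14

P[0]: D(K, 7) = 15; 15 ⊕ 1 = 14.
P[1]: D(K, 4) = 12; 12 ⊕ 7 = 11.
P[2]: D(K, 2) = 10; 10 ⊕ 4 = 14.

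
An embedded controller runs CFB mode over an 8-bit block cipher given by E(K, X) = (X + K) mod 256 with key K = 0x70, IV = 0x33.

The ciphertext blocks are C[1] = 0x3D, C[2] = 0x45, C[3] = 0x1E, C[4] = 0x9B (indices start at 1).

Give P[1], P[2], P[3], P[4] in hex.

P[1] = 0x9E, P[2] = 0xE8, P[3] = 0xAB, P[4] = 0x15

CFB decryption: P_i = C_i ⊕ E(K, C_{i−1}), with C_{0} = IV.
P[1]: E(K, 0x33) = 0xA3; 0x3D ⊕ 0xA3 = 0x9E.
P[2]: E(K, 0x3D) = 0xAD; 0x45 ⊕ 0xAD = 0xE8.
P[3]: E(K, 0x45) = 0xB5; 0x1E ⊕ 0xB5 = 0xAB.
P[4]: E(K, 0x1E) = 0x8E; 0x9B ⊕ 0x8E = 0x15.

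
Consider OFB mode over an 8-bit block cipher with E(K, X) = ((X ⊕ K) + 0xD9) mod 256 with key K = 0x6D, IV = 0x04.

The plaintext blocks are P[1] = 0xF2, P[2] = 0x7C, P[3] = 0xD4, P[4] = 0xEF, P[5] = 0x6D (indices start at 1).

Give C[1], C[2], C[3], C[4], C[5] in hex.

OFB encryption: S_i = E(K, S_{i−1}) with S_{0} = IV; C_i = P_i ⊕ S_i.
C[1]: S = E(K, 0x04) = 0x42; 0xF2 ⊕ 0x42 = 0xB0.
C[2]: S = E(K, 0x42) = 0x08; 0x7C ⊕ 0x08 = 0x74.
C[3]: S = E(K, 0x08) = 0x3E; 0xD4 ⊕ 0x3E = 0xEA.
C[4]: S = E(K, 0x3E) = 0x2C; 0xEF ⊕ 0x2C = 0xC3.
C[5]: S = E(K, 0x2C) = 0x1A; 0x6D ⊕ 0x1A = 0x77.

C[1] = 0xB0, C[2] = 0x74, C[3] = 0xEA, C[4] = 0xC3, C[5] = 0x77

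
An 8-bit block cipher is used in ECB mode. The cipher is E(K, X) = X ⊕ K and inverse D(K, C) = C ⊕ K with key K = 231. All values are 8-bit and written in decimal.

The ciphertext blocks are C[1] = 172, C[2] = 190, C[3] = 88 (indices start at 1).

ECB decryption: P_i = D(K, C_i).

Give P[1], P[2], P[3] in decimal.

P[1] = 75, P[2] = 89, P[3] = 191

P[1]: D(K, 172) = 75.
P[2]: D(K, 190) = 89.
P[3]: D(K, 88) = 191.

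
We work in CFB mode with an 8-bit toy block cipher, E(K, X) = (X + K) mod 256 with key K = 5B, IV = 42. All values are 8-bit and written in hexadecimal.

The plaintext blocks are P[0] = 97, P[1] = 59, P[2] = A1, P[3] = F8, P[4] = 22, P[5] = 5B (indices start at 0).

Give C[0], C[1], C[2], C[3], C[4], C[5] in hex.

C[0] = 0A, C[1] = 3C, C[2] = 36, C[3] = 69, C[4] = E6, C[5] = 1A

CFB encryption: C_i = P_i ⊕ E(K, C_{i−1}), with C_{−1} = IV.
C[0]: E(K, 42) = 9D; 97 ⊕ 9D = 0A.
C[1]: E(K, 0A) = 65; 59 ⊕ 65 = 3C.
C[2]: E(K, 3C) = 97; A1 ⊕ 97 = 36.
C[3]: E(K, 36) = 91; F8 ⊕ 91 = 69.
C[4]: E(K, 69) = C4; 22 ⊕ C4 = E6.
C[5]: E(K, E6) = 41; 5B ⊕ 41 = 1A.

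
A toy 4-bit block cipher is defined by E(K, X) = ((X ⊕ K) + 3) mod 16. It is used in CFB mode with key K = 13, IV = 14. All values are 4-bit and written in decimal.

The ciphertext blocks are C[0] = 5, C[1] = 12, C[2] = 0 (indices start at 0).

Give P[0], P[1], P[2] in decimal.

P[0] = 3, P[1] = 7, P[2] = 4

CFB decryption: P_i = C_i ⊕ E(K, C_{i−1}), with C_{−1} = IV.
P[0]: E(K, 14) = 6; 5 ⊕ 6 = 3.
P[1]: E(K, 5) = 11; 12 ⊕ 11 = 7.
P[2]: E(K, 12) = 4; 0 ⊕ 4 = 4.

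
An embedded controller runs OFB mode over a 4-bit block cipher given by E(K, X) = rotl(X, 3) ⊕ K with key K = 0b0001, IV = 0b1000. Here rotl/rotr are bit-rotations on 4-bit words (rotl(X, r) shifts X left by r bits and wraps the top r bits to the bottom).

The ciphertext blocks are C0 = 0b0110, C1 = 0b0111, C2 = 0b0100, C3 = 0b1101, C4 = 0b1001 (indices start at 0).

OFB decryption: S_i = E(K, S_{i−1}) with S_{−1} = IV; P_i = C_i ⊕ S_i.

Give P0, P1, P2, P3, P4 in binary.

P0: S = E(K, 0b1000) = 0b0101; 0b0110 ⊕ 0b0101 = 0b0011.
P1: S = E(K, 0b0101) = 0b1011; 0b0111 ⊕ 0b1011 = 0b1100.
P2: S = E(K, 0b1011) = 0b1100; 0b0100 ⊕ 0b1100 = 0b1000.
P3: S = E(K, 0b1100) = 0b0111; 0b1101 ⊕ 0b0111 = 0b1010.
P4: S = E(K, 0b0111) = 0b1010; 0b1001 ⊕ 0b1010 = 0b0011.

P0 = 0b0011, P1 = 0b1100, P2 = 0b1000, P3 = 0b1010, P4 = 0b0011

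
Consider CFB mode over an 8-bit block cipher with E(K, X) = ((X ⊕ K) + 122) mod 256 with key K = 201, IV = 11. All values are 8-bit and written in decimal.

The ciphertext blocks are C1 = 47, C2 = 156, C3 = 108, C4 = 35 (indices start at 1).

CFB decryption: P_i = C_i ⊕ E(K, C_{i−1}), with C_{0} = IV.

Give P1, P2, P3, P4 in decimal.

P1: E(K, 11) = 60; 47 ⊕ 60 = 19.
P2: E(K, 47) = 96; 156 ⊕ 96 = 252.
P3: E(K, 156) = 207; 108 ⊕ 207 = 163.
P4: E(K, 108) = 31; 35 ⊕ 31 = 60.

P1 = 19, P2 = 252, P3 = 163, P4 = 60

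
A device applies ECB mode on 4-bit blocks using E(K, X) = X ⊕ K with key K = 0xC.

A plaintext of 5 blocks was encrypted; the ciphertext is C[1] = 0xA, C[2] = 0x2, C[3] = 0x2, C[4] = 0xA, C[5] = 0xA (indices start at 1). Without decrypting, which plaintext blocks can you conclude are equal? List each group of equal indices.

ECB encrypts each block independently with the same key, so equal ciphertext blocks imply equal plaintext blocks.
C[1] = C[4] = C[5] = 0xA, so P[1] = P[4] = P[5].
C[2] = C[3] = 0x2, so P[2] = P[3].

P[1] = P[4] = P[5]; P[2] = P[3]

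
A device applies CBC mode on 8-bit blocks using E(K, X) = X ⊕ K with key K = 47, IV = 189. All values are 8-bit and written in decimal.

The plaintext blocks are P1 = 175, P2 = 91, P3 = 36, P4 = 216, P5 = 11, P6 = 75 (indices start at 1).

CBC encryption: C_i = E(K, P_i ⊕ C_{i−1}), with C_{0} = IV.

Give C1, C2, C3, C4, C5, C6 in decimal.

C1 = 61, C2 = 73, C3 = 66, C4 = 181, C5 = 145, C6 = 245

C1: P1 ⊕ 189 = 18; E(K, 18) = 61.
C2: P2 ⊕ 61 = 102; E(K, 102) = 73.
C3: P3 ⊕ 73 = 109; E(K, 109) = 66.
C4: P4 ⊕ 66 = 154; E(K, 154) = 181.
C5: P5 ⊕ 181 = 190; E(K, 190) = 145.
C6: P6 ⊕ 145 = 218; E(K, 218) = 245.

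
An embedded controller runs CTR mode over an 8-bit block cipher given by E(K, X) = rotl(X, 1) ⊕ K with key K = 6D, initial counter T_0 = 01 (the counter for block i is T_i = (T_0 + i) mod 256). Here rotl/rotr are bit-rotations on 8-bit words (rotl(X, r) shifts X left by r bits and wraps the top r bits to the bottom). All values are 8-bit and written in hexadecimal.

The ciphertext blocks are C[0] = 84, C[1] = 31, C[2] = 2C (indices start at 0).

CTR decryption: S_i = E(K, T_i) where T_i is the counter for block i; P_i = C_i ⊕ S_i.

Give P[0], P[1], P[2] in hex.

P[0] = EB, P[1] = 58, P[2] = 47

P[0]: T = 01, S = E(K, T) = 6F; 84 ⊕ 6F = EB.
P[1]: T = 02, S = E(K, T) = 69; 31 ⊕ 69 = 58.
P[2]: T = 03, S = E(K, T) = 6B; 2C ⊕ 6B = 47.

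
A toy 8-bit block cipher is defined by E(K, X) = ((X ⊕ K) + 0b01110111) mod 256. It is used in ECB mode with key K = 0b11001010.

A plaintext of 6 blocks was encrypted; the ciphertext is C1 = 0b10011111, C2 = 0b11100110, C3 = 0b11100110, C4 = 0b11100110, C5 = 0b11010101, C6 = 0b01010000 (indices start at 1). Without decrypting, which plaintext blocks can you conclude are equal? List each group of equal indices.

ECB encrypts each block independently with the same key, so equal ciphertext blocks imply equal plaintext blocks.
C2 = C3 = C4 = 0b11100110, so P2 = P3 = P4.

P2 = P3 = P4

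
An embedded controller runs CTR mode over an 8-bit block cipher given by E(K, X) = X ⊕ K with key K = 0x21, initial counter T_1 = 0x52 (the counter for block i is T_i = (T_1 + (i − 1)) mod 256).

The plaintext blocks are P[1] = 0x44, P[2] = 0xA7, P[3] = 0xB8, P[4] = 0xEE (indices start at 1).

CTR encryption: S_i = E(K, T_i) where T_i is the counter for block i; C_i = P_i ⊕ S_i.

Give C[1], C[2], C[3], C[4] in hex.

C[1] = 0x37, C[2] = 0xD5, C[3] = 0xCD, C[4] = 0x9A

C[1]: T = 0x52, S = E(K, T) = 0x73; 0x44 ⊕ 0x73 = 0x37.
C[2]: T = 0x53, S = E(K, T) = 0x72; 0xA7 ⊕ 0x72 = 0xD5.
C[3]: T = 0x54, S = E(K, T) = 0x75; 0xB8 ⊕ 0x75 = 0xCD.
C[4]: T = 0x55, S = E(K, T) = 0x74; 0xEE ⊕ 0x74 = 0x9A.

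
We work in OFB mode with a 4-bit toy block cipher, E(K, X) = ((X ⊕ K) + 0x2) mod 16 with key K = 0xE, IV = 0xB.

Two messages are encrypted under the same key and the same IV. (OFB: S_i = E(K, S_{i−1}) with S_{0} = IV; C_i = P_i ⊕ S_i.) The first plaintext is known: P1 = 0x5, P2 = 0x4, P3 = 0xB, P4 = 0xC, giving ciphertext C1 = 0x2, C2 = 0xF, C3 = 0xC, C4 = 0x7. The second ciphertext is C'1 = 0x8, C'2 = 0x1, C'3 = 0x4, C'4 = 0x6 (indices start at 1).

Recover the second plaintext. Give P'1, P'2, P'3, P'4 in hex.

P'1 = 0xF, P'2 = 0xA, P'3 = 0x3, P'4 = 0xD

In OFB with a reused IV, both messages share the same keystream S_i, so C_i ⊕ C'_i = P_i ⊕ P'_i and thus P'_i = P_i ⊕ C_i ⊕ C'_i.
P'1: 0x5 ⊕ 0x2 ⊕ 0x8 = 0xF.
P'2: 0x4 ⊕ 0xF ⊕ 0x1 = 0xA.
P'3: 0xB ⊕ 0xC ⊕ 0x4 = 0x3.
P'4: 0xC ⊕ 0x7 ⊕ 0x6 = 0xD.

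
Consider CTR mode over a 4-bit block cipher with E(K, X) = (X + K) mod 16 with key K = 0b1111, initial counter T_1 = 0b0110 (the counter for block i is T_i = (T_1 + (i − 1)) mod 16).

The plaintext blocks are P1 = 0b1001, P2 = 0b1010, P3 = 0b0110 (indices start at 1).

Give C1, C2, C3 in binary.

CTR encryption: S_i = E(K, T_i) where T_i is the counter for block i; C_i = P_i ⊕ S_i.
C1: T = 0b0110, S = E(K, T) = 0b0101; 0b1001 ⊕ 0b0101 = 0b1100.
C2: T = 0b0111, S = E(K, T) = 0b0110; 0b1010 ⊕ 0b0110 = 0b1100.
C3: T = 0b1000, S = E(K, T) = 0b0111; 0b0110 ⊕ 0b0111 = 0b0001.

C1 = 0b1100, C2 = 0b1100, C3 = 0b0001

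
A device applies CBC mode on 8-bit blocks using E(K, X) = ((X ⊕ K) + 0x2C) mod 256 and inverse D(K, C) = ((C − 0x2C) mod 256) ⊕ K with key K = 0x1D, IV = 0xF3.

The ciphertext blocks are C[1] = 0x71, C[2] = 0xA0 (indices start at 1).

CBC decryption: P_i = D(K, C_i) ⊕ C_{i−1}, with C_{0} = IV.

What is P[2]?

P[2]: D(K, 0xA0) = 0x69; 0x69 ⊕ 0x71 = 0x18.

P[2] = 0x18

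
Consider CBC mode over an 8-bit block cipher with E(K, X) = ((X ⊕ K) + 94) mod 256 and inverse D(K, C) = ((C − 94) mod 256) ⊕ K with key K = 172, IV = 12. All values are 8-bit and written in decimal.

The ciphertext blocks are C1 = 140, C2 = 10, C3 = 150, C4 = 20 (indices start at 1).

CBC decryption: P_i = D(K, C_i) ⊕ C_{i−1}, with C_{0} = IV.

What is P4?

P4 = 140

P4: D(K, 20) = 26; 26 ⊕ 150 = 140.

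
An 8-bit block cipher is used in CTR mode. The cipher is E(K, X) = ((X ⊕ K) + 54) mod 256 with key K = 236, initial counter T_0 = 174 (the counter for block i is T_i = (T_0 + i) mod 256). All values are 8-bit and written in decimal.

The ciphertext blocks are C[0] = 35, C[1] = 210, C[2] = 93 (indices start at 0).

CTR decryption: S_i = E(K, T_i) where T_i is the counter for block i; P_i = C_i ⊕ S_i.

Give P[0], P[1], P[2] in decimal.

P[0] = 91, P[1] = 171, P[2] = 207

P[0]: T = 174, S = E(K, T) = 120; 35 ⊕ 120 = 91.
P[1]: T = 175, S = E(K, T) = 121; 210 ⊕ 121 = 171.
P[2]: T = 176, S = E(K, T) = 146; 93 ⊕ 146 = 207.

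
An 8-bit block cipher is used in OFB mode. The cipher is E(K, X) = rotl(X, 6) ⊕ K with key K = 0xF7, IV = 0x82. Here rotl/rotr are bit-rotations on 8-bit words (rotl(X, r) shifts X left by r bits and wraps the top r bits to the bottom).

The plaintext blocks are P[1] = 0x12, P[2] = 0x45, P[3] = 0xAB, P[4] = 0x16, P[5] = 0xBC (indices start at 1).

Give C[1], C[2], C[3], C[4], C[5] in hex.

OFB encryption: S_i = E(K, S_{i−1}) with S_{0} = IV; C_i = P_i ⊕ S_i.
C[1]: S = E(K, 0x82) = 0x57; 0x12 ⊕ 0x57 = 0x45.
C[2]: S = E(K, 0x57) = 0x22; 0x45 ⊕ 0x22 = 0x67.
C[3]: S = E(K, 0x22) = 0x7F; 0xAB ⊕ 0x7F = 0xD4.
C[4]: S = E(K, 0x7F) = 0x28; 0x16 ⊕ 0x28 = 0x3E.
C[5]: S = E(K, 0x28) = 0xFD; 0xBC ⊕ 0xFD = 0x41.

C[1] = 0x45, C[2] = 0x67, C[3] = 0xD4, C[4] = 0x3E, C[5] = 0x41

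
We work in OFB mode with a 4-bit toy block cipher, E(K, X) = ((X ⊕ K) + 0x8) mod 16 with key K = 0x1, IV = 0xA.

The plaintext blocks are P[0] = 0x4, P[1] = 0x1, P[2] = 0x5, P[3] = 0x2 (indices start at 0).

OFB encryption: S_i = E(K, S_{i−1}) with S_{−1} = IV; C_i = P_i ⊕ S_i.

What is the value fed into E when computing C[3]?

0x3

C[0]: S = E(K, 0xA) = 0x3; 0x4 ⊕ 0x3 = 0x7.
C[1]: S = E(K, 0x3) = 0xA; 0x1 ⊕ 0xA = 0xB.
C[2]: S = E(K, 0xA) = 0x3; 0x5 ⊕ 0x3 = 0x6.
C[3]: S = E(K, 0x3) = 0xA; 0x2 ⊕ 0xA = 0x8.
So the input to E for block [3] is 0x3.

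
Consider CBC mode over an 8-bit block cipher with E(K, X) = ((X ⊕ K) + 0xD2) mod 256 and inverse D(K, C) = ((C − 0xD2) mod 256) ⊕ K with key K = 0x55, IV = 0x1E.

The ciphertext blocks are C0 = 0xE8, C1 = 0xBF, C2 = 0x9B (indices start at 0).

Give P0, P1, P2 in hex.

P0 = 0x5D, P1 = 0x50, P2 = 0x23

CBC decryption: P_i = D(K, C_i) ⊕ C_{i−1}, with C_{−1} = IV.
P0: D(K, 0xE8) = 0x43; 0x43 ⊕ 0x1E = 0x5D.
P1: D(K, 0xBF) = 0xB8; 0xB8 ⊕ 0xE8 = 0x50.
P2: D(K, 0x9B) = 0x9C; 0x9C ⊕ 0xBF = 0x23.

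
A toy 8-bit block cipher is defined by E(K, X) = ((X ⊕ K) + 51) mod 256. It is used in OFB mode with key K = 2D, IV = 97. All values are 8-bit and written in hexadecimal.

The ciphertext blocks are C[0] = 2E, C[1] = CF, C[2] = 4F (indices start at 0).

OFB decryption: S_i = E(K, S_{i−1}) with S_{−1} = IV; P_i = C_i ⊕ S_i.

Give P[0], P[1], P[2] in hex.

P[0] = 25, P[1] = B8, P[2] = E4

P[0]: S = E(K, 97) = 0B; 2E ⊕ 0B = 25.
P[1]: S = E(K, 0B) = 77; CF ⊕ 77 = B8.
P[2]: S = E(K, 77) = AB; 4F ⊕ AB = E4.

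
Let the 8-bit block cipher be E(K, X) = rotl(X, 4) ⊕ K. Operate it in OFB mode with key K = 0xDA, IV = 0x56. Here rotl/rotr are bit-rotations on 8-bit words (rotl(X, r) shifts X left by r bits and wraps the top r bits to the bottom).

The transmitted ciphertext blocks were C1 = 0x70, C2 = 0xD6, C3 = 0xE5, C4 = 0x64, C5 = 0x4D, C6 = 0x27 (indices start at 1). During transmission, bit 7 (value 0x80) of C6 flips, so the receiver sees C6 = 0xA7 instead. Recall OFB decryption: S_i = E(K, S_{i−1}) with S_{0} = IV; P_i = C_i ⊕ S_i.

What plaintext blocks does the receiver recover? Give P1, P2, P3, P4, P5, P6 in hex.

P1 = 0xCF, P2 = 0xF7, P3 = 0x2D, P4 = 0x32, P5 = 0xF2, P6 = 0x86

Only C6 changed, to 0xA7. In OFB, a change in C_i flips the same bit in P_i only; the keystream is unaffected. Decrypting the received ciphertext:
P1: S = E(K, 0x56) = 0xBF; 0x70 ⊕ 0xBF = 0xCF.
P2: S = E(K, 0xBF) = 0x21; 0xD6 ⊕ 0x21 = 0xF7.
P3: S = E(K, 0x21) = 0xC8; 0xE5 ⊕ 0xC8 = 0x2D.
P4: S = E(K, 0xC8) = 0x56; 0x64 ⊕ 0x56 = 0x32.
P5: S = E(K, 0x56) = 0xBF; 0x4D ⊕ 0xBF = 0xF2.
P6: S = E(K, 0xBF) = 0x21; 0xA7 ⊕ 0x21 = 0x86.
Blocks that differ from the original plaintext: P6.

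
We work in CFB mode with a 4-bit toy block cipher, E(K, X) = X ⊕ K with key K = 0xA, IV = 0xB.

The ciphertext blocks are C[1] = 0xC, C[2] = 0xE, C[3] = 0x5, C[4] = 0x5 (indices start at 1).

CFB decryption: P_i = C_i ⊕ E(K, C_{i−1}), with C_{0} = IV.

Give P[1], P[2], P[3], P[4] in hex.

P[1]: E(K, 0xB) = 0x1; 0xC ⊕ 0x1 = 0xD.
P[2]: E(K, 0xC) = 0x6; 0xE ⊕ 0x6 = 0x8.
P[3]: E(K, 0xE) = 0x4; 0x5 ⊕ 0x4 = 0x1.
P[4]: E(K, 0x5) = 0xF; 0x5 ⊕ 0xF = 0xA.

P[1] = 0xD, P[2] = 0x8, P[3] = 0x1, P[4] = 0xA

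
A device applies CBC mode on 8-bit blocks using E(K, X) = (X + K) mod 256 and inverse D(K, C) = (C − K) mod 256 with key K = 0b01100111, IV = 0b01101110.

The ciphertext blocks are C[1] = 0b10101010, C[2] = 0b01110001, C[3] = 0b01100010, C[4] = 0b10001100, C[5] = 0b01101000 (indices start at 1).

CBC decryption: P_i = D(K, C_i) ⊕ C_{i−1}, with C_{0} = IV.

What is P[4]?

P[4] = 0b01000111

P[4]: D(K, 0b10001100) = 0b00100101; 0b00100101 ⊕ 0b01100010 = 0b01000111.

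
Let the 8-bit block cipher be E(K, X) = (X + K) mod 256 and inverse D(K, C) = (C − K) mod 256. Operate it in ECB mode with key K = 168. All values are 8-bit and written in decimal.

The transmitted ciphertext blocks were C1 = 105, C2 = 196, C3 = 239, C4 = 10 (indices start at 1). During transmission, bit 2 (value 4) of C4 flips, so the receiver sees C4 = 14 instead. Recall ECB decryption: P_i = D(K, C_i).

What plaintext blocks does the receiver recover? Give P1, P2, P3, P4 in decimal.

Only C4 changed, to 14. In ECB, a change in C_i affects only P_i. Decrypting the received ciphertext:
P1: D(K, 105) = 193.
P2: D(K, 196) = 28.
P3: D(K, 239) = 71.
P4: D(K, 14) = 102.
Blocks that differ from the original plaintext: P4.

P1 = 193, P2 = 28, P3 = 71, P4 = 102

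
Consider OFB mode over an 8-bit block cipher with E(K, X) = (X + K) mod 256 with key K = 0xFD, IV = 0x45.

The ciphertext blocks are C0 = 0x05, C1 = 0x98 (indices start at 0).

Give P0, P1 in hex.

P0 = 0x47, P1 = 0xA7

OFB decryption: S_i = E(K, S_{i−1}) with S_{−1} = IV; P_i = C_i ⊕ S_i.
P0: S = E(K, 0x45) = 0x42; 0x05 ⊕ 0x42 = 0x47.
P1: S = E(K, 0x42) = 0x3F; 0x98 ⊕ 0x3F = 0xA7.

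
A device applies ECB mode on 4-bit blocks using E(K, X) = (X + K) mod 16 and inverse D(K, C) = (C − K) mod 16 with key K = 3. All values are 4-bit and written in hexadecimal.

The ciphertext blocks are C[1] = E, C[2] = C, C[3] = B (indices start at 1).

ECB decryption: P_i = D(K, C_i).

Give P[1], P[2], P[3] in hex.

P[1] = B, P[2] = 9, P[3] = 8

P[1]: D(K, E) = B.
P[2]: D(K, C) = 9.
P[3]: D(K, B) = 8.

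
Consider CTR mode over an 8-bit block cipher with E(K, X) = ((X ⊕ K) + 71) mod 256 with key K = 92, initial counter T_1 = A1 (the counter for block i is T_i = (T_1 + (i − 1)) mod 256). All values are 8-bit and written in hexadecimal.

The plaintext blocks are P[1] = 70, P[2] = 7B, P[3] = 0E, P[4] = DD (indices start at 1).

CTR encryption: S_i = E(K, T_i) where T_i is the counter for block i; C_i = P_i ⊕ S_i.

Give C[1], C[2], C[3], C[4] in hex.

C[1] = D4, C[2] = DA, C[3] = AC, C[4] = 7A

C[1]: T = A1, S = E(K, T) = A4; 70 ⊕ A4 = D4.
C[2]: T = A2, S = E(K, T) = A1; 7B ⊕ A1 = DA.
C[3]: T = A3, S = E(K, T) = A2; 0E ⊕ A2 = AC.
C[4]: T = A4, S = E(K, T) = A7; DD ⊕ A7 = 7A.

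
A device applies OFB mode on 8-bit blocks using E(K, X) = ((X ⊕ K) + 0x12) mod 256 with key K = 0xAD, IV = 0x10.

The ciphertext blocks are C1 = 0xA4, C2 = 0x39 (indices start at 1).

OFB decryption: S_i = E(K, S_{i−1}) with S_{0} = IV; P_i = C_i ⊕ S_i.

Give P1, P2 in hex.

P1 = 0x6B, P2 = 0x4D

P1: S = E(K, 0x10) = 0xCF; 0xA4 ⊕ 0xCF = 0x6B.
P2: S = E(K, 0xCF) = 0x74; 0x39 ⊕ 0x74 = 0x4D.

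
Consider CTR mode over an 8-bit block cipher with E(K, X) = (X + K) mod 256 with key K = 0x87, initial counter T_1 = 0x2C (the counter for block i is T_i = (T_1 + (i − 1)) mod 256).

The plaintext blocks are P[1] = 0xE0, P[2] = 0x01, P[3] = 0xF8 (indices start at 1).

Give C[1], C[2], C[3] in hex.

C[1] = 0x53, C[2] = 0xB5, C[3] = 0x4D

CTR encryption: S_i = E(K, T_i) where T_i is the counter for block i; C_i = P_i ⊕ S_i.
C[1]: T = 0x2C, S = E(K, T) = 0xB3; 0xE0 ⊕ 0xB3 = 0x53.
C[2]: T = 0x2D, S = E(K, T) = 0xB4; 0x01 ⊕ 0xB4 = 0xB5.
C[3]: T = 0x2E, S = E(K, T) = 0xB5; 0xF8 ⊕ 0xB5 = 0x4D.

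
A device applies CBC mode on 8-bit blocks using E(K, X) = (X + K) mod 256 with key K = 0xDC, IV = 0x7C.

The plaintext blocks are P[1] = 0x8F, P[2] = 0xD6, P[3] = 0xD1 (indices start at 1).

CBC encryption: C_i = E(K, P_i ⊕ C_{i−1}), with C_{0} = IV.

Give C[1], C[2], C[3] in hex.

C[1]: P[1] ⊕ 0x7C = 0xF3; E(K, 0xF3) = 0xCF.
C[2]: P[2] ⊕ 0xCF = 0x19; E(K, 0x19) = 0xF5.
C[3]: P[3] ⊕ 0xF5 = 0x24; E(K, 0x24) = 0x00.

C[1] = 0xCF, C[2] = 0xF5, C[3] = 0x00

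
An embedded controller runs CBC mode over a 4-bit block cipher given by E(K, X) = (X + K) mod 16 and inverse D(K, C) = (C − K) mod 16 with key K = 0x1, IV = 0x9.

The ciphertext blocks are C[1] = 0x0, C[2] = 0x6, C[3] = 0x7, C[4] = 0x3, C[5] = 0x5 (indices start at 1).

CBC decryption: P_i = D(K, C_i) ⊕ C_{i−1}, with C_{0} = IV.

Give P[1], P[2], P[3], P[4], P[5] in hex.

P[1] = 0x6, P[2] = 0x5, P[3] = 0x0, P[4] = 0x5, P[5] = 0x7

P[1]: D(K, 0x0) = 0xF; 0xF ⊕ 0x9 = 0x6.
P[2]: D(K, 0x6) = 0x5; 0x5 ⊕ 0x0 = 0x5.
P[3]: D(K, 0x7) = 0x6; 0x6 ⊕ 0x6 = 0x0.
P[4]: D(K, 0x3) = 0x2; 0x2 ⊕ 0x7 = 0x5.
P[5]: D(K, 0x5) = 0x4; 0x4 ⊕ 0x3 = 0x7.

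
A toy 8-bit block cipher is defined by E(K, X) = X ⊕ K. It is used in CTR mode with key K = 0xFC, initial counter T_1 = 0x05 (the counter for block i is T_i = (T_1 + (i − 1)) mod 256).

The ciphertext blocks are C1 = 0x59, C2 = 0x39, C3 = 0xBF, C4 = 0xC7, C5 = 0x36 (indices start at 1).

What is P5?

P5 = 0xC3

CTR decryption: S_i = E(K, T_i) where T_i is the counter for block i; P_i = C_i ⊕ S_i.
P5: T = 0x09, S = E(K, T) = 0xF5; 0x36 ⊕ 0xF5 = 0xC3.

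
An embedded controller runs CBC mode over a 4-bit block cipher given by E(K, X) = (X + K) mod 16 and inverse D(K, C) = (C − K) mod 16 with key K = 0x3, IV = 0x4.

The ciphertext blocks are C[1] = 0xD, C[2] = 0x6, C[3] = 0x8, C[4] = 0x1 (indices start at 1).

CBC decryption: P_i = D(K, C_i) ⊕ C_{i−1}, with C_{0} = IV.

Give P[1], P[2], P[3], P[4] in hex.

P[1] = 0xE, P[2] = 0xE, P[3] = 0x3, P[4] = 0x6

P[1]: D(K, 0xD) = 0xA; 0xA ⊕ 0x4 = 0xE.
P[2]: D(K, 0x6) = 0x3; 0x3 ⊕ 0xD = 0xE.
P[3]: D(K, 0x8) = 0x5; 0x5 ⊕ 0x6 = 0x3.
P[4]: D(K, 0x1) = 0xE; 0xE ⊕ 0x8 = 0x6.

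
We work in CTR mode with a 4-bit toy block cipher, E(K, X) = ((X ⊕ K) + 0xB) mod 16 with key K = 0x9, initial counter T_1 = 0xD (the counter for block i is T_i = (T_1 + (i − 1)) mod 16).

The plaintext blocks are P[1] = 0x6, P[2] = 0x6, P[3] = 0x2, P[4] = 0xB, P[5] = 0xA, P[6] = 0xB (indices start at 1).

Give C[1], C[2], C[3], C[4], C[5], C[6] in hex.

CTR encryption: S_i = E(K, T_i) where T_i is the counter for block i; C_i = P_i ⊕ S_i.
C[1]: T = 0xD, S = E(K, T) = 0xF; 0x6 ⊕ 0xF = 0x9.
C[2]: T = 0xE, S = E(K, T) = 0x2; 0x6 ⊕ 0x2 = 0x4.
C[3]: T = 0xF, S = E(K, T) = 0x1; 0x2 ⊕ 0x1 = 0x3.
C[4]: T = 0x0, S = E(K, T) = 0x4; 0xB ⊕ 0x4 = 0xF.
C[5]: T = 0x1, S = E(K, T) = 0x3; 0xA ⊕ 0x3 = 0x9.
C[6]: T = 0x2, S = E(K, T) = 0x6; 0xB ⊕ 0x6 = 0xD.

C[1] = 0x9, C[2] = 0x4, C[3] = 0x3, C[4] = 0xF, C[5] = 0x9, C[6] = 0xD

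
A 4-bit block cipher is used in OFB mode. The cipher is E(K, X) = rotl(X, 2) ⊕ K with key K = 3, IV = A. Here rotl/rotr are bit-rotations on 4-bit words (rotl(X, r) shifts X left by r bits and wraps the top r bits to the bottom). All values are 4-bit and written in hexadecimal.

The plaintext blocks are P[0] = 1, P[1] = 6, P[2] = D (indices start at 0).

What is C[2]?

C[2] = B

OFB encryption: S_i = E(K, S_{i−1}) with S_{−1} = IV; C_i = P_i ⊕ S_i.
C[0]: S = E(K, A) = 9; 1 ⊕ 9 = 8.
C[1]: S = E(K, 9) = 5; 6 ⊕ 5 = 3.
C[2]: S = E(K, 5) = 6; D ⊕ 6 = B.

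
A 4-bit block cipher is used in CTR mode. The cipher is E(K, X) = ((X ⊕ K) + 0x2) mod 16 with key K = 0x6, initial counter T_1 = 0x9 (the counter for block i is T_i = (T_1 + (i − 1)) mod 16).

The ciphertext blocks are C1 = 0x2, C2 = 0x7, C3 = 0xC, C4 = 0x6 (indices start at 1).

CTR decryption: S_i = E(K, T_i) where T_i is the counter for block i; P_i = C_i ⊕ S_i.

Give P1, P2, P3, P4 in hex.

P1: T = 0x9, S = E(K, T) = 0x1; 0x2 ⊕ 0x1 = 0x3.
P2: T = 0xA, S = E(K, T) = 0xE; 0x7 ⊕ 0xE = 0x9.
P3: T = 0xB, S = E(K, T) = 0xF; 0xC ⊕ 0xF = 0x3.
P4: T = 0xC, S = E(K, T) = 0xC; 0x6 ⊕ 0xC = 0xA.

P1 = 0x3, P2 = 0x9, P3 = 0x3, P4 = 0xA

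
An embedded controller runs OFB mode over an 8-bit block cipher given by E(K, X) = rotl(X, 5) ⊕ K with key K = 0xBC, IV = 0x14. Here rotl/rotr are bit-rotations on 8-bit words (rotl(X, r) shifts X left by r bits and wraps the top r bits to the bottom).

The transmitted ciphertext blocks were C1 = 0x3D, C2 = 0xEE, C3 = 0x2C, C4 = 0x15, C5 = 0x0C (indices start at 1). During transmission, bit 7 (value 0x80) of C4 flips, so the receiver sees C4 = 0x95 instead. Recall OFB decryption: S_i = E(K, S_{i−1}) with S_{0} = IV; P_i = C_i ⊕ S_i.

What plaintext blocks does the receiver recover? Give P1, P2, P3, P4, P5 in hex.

Only C4 changed, to 0x95. In OFB, a change in C_i flips the same bit in P_i only; the keystream is unaffected. Decrypting the received ciphertext:
P1: S = E(K, 0x14) = 0x3E; 0x3D ⊕ 0x3E = 0x03.
P2: S = E(K, 0x3E) = 0x7B; 0xEE ⊕ 0x7B = 0x95.
P3: S = E(K, 0x7B) = 0xD3; 0x2C ⊕ 0xD3 = 0xFF.
P4: S = E(K, 0xD3) = 0xC6; 0x95 ⊕ 0xC6 = 0x53.
P5: S = E(K, 0xC6) = 0x64; 0x0C ⊕ 0x64 = 0x68.
Blocks that differ from the original plaintext: P4.

P1 = 0x03, P2 = 0x95, P3 = 0xFF, P4 = 0x53, P5 = 0x68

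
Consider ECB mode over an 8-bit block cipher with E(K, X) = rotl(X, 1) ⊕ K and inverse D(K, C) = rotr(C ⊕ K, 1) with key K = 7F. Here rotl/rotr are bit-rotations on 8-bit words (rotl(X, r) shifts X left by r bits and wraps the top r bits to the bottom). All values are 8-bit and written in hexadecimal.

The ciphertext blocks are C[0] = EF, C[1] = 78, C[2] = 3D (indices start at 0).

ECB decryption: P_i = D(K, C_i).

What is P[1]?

P[1] = 83

P[1]: D(K, 78) = 83.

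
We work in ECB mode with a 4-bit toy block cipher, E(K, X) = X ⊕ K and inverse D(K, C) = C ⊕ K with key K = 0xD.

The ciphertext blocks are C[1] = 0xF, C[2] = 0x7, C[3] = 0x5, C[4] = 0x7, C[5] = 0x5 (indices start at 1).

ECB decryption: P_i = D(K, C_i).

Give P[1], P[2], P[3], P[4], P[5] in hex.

P[1]: D(K, 0xF) = 0x2.
P[2]: D(K, 0x7) = 0xA.
P[3]: D(K, 0x5) = 0x8.
P[4]: D(K, 0x7) = 0xA.
P[5]: D(K, 0x5) = 0x8.

P[1] = 0x2, P[2] = 0xA, P[3] = 0x8, P[4] = 0xA, P[5] = 0x8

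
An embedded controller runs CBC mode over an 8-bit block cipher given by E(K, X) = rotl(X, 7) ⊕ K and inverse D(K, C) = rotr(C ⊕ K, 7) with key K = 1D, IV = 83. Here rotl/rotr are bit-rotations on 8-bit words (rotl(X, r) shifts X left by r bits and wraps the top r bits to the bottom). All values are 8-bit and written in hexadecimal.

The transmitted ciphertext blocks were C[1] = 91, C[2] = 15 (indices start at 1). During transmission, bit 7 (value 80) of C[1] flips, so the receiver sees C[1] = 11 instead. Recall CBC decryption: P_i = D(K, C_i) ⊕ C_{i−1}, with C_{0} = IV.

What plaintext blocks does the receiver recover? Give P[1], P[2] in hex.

P[1] = 9B, P[2] = 01

Only C[1] changed, to 11. In CBC, a change in C_i garbles P_i and flips the same bit in P_{i+1}. Decrypting the received ciphertext:
P[1]: D(K, 11) = 18; 18 ⊕ 83 = 9B.
P[2]: D(K, 15) = 10; 10 ⊕ 11 = 01.
Blocks that differ from the original plaintext: P[1], P[2].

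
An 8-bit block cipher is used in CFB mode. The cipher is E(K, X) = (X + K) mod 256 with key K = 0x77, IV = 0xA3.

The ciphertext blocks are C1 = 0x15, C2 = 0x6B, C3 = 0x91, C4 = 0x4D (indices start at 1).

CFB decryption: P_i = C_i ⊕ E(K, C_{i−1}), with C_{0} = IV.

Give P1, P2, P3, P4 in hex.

P1 = 0x0F, P2 = 0xE7, P3 = 0x73, P4 = 0x45

P1: E(K, 0xA3) = 0x1A; 0x15 ⊕ 0x1A = 0x0F.
P2: E(K, 0x15) = 0x8C; 0x6B ⊕ 0x8C = 0xE7.
P3: E(K, 0x6B) = 0xE2; 0x91 ⊕ 0xE2 = 0x73.
P4: E(K, 0x91) = 0x08; 0x4D ⊕ 0x08 = 0x45.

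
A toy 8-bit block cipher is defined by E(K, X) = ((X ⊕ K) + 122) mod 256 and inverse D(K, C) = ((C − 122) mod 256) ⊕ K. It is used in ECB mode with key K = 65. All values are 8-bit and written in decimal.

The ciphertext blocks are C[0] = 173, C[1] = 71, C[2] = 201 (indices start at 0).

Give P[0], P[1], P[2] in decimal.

ECB decryption: P_i = D(K, C_i).
P[0]: D(K, 173) = 114.
P[1]: D(K, 71) = 140.
P[2]: D(K, 201) = 14.

P[0] = 114, P[1] = 140, P[2] = 14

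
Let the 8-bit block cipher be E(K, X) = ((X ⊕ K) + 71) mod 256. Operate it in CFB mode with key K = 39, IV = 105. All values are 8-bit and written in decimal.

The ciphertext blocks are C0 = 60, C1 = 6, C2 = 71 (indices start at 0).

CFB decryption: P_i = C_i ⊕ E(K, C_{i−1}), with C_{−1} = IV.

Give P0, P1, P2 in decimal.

P0 = 169, P1 = 100, P2 = 47

P0: E(K, 105) = 149; 60 ⊕ 149 = 169.
P1: E(K, 60) = 98; 6 ⊕ 98 = 100.
P2: E(K, 6) = 104; 71 ⊕ 104 = 47.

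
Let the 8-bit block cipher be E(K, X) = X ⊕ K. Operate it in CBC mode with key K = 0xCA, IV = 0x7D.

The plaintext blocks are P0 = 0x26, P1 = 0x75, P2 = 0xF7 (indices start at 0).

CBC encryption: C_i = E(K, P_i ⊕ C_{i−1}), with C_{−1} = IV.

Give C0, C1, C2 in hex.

C0 = 0x91, C1 = 0x2E, C2 = 0x13

C0: P0 ⊕ 0x7D = 0x5B; E(K, 0x5B) = 0x91.
C1: P1 ⊕ 0x91 = 0xE4; E(K, 0xE4) = 0x2E.
C2: P2 ⊕ 0x2E = 0xD9; E(K, 0xD9) = 0x13.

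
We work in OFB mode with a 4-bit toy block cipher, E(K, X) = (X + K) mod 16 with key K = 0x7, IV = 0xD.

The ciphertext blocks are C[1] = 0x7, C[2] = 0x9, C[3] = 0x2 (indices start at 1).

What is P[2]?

P[2] = 0x2

OFB decryption: S_i = E(K, S_{i−1}) with S_{0} = IV; P_i = C_i ⊕ S_i.
P[1]: S = E(K, 0xD) = 0x4; 0x7 ⊕ 0x4 = 0x3.
P[2]: S = E(K, 0x4) = 0xB; 0x9 ⊕ 0xB = 0x2.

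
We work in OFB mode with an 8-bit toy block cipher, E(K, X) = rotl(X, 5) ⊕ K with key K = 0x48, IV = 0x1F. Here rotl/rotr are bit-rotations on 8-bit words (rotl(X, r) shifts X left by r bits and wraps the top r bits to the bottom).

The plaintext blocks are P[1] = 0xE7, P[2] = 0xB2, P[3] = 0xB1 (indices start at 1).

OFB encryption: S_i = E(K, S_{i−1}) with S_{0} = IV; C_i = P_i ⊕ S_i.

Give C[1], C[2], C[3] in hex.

C[1]: S = E(K, 0x1F) = 0xAB; 0xE7 ⊕ 0xAB = 0x4C.
C[2]: S = E(K, 0xAB) = 0x3D; 0xB2 ⊕ 0x3D = 0x8F.
C[3]: S = E(K, 0x3D) = 0xEF; 0xB1 ⊕ 0xEF = 0x5E.

C[1] = 0x4C, C[2] = 0x8F, C[3] = 0x5E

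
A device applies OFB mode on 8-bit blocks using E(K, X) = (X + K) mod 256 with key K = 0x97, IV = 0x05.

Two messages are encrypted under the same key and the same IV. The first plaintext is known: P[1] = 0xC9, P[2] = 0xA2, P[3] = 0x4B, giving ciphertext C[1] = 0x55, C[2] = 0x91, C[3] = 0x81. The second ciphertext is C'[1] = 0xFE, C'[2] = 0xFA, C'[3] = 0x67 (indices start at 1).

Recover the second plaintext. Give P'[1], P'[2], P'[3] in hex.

P'[1] = 0x62, P'[2] = 0xC9, P'[3] = 0xAD

In OFB with a reused IV, both messages share the same keystream S_i, so C_i ⊕ C'_i = P_i ⊕ P'_i and thus P'_i = P_i ⊕ C_i ⊕ C'_i.
P'[1]: 0xC9 ⊕ 0x55 ⊕ 0xFE = 0x62.
P'[2]: 0xA2 ⊕ 0x91 ⊕ 0xFA = 0xC9.
P'[3]: 0x4B ⊕ 0x81 ⊕ 0x67 = 0xAD.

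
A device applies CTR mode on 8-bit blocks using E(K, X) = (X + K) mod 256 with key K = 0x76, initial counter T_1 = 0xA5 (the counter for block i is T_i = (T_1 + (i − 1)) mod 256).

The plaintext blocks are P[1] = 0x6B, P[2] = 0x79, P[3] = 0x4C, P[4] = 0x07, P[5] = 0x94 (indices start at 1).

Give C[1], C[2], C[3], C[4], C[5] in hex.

CTR encryption: S_i = E(K, T_i) where T_i is the counter for block i; C_i = P_i ⊕ S_i.
C[1]: T = 0xA5, S = E(K, T) = 0x1B; 0x6B ⊕ 0x1B = 0x70.
C[2]: T = 0xA6, S = E(K, T) = 0x1C; 0x79 ⊕ 0x1C = 0x65.
C[3]: T = 0xA7, S = E(K, T) = 0x1D; 0x4C ⊕ 0x1D = 0x51.
C[4]: T = 0xA8, S = E(K, T) = 0x1E; 0x07 ⊕ 0x1E = 0x19.
C[5]: T = 0xA9, S = E(K, T) = 0x1F; 0x94 ⊕ 0x1F = 0x8B.

C[1] = 0x70, C[2] = 0x65, C[3] = 0x51, C[4] = 0x19, C[5] = 0x8B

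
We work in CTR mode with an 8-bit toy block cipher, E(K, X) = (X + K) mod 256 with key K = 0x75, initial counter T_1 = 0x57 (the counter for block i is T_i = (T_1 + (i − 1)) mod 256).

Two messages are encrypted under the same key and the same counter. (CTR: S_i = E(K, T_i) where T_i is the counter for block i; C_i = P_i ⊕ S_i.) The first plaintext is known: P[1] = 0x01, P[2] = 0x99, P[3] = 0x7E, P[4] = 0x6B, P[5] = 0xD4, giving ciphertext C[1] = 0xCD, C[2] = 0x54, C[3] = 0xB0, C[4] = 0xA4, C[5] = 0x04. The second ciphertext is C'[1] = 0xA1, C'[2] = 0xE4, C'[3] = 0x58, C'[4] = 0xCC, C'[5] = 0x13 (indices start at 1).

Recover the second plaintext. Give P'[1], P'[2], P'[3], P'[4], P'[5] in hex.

In CTR with a reused counter, both messages share the same keystream S_i, so C_i ⊕ C'_i = P_i ⊕ P'_i and thus P'_i = P_i ⊕ C_i ⊕ C'_i.
P'[1]: 0x01 ⊕ 0xCD ⊕ 0xA1 = 0x6D.
P'[2]: 0x99 ⊕ 0x54 ⊕ 0xE4 = 0x29.
P'[3]: 0x7E ⊕ 0xB0 ⊕ 0x58 = 0x96.
P'[4]: 0x6B ⊕ 0xA4 ⊕ 0xCC = 0x03.
P'[5]: 0xD4 ⊕ 0x04 ⊕ 0x13 = 0xC3.

P'[1] = 0x6D, P'[2] = 0x29, P'[3] = 0x96, P'[4] = 0x03, P'[5] = 0xC3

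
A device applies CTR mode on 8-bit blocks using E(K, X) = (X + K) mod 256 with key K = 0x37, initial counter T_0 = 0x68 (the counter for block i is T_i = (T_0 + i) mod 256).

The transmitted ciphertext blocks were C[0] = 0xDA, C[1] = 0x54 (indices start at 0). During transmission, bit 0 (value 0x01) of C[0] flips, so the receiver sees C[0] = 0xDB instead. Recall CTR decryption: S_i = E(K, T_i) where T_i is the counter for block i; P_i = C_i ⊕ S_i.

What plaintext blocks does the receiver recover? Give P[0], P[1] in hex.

Only C[0] changed, to 0xDB. In CTR, a change in C_i flips the same bit in P_i only; the keystream is unaffected. Decrypting the received ciphertext:
P[0]: T = 0x68, S = E(K, T) = 0x9F; 0xDB ⊕ 0x9F = 0x44.
P[1]: T = 0x69, S = E(K, T) = 0xA0; 0x54 ⊕ 0xA0 = 0xF4.
Blocks that differ from the original plaintext: P[0].

P[0] = 0x44, P[1] = 0xF4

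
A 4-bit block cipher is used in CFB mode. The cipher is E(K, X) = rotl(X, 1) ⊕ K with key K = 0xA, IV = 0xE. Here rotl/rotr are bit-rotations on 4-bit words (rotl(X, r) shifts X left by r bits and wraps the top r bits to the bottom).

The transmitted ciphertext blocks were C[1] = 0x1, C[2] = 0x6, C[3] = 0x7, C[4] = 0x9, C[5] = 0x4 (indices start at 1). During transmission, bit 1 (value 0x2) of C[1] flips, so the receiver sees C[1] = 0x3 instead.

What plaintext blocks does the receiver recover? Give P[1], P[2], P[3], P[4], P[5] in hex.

CFB decryption: P_i = C_i ⊕ E(K, C_{i−1}), with C_{0} = IV.
Only C[1] changed, to 0x3. In CFB, a change in C_i flips the same bit in P_i and garbles P_{i+1}. Decrypting the received ciphertext:
P[1]: E(K, 0xE) = 0x7; 0x3 ⊕ 0x7 = 0x4.
P[2]: E(K, 0x3) = 0xC; 0x6 ⊕ 0xC = 0xA.
P[3]: E(K, 0x6) = 0x6; 0x7 ⊕ 0x6 = 0x1.
P[4]: E(K, 0x7) = 0x4; 0x9 ⊕ 0x4 = 0xD.
P[5]: E(K, 0x9) = 0x9; 0x4 ⊕ 0x9 = 0xD.
Blocks that differ from the original plaintext: P[1], P[2].

P[1] = 0x4, P[2] = 0xA, P[3] = 0x1, P[4] = 0xD, P[5] = 0xD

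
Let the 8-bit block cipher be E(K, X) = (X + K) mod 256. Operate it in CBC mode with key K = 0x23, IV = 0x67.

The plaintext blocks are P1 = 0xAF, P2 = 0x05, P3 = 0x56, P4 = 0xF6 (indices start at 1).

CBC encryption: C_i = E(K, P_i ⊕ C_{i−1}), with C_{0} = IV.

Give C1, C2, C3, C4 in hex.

C1 = 0xEB, C2 = 0x11, C3 = 0x6A, C4 = 0xBF

C1: P1 ⊕ 0x67 = 0xC8; E(K, 0xC8) = 0xEB.
C2: P2 ⊕ 0xEB = 0xEE; E(K, 0xEE) = 0x11.
C3: P3 ⊕ 0x11 = 0x47; E(K, 0x47) = 0x6A.
C4: P4 ⊕ 0x6A = 0x9C; E(K, 0x9C) = 0xBF.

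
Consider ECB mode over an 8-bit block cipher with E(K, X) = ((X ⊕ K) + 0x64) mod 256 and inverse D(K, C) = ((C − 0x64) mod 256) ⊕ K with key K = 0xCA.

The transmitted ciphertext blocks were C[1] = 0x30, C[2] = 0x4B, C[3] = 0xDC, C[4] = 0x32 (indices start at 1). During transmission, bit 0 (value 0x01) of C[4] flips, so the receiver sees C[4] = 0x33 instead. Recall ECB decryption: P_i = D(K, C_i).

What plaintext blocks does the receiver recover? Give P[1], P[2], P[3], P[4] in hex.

Only C[4] changed, to 0x33. In ECB, a change in C_i affects only P_i. Decrypting the received ciphertext:
P[1]: D(K, 0x30) = 0x06.
P[2]: D(K, 0x4B) = 0x2D.
P[3]: D(K, 0xDC) = 0xB2.
P[4]: D(K, 0x33) = 0x05.
Blocks that differ from the original plaintext: P[4].

P[1] = 0x06, P[2] = 0x2D, P[3] = 0xB2, P[4] = 0x05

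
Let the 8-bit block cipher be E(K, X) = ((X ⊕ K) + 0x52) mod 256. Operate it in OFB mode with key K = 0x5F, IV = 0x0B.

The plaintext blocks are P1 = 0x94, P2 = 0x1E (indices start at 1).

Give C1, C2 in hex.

C1 = 0x32, C2 = 0x55

OFB encryption: S_i = E(K, S_{i−1}) with S_{0} = IV; C_i = P_i ⊕ S_i.
C1: S = E(K, 0x0B) = 0xA6; 0x94 ⊕ 0xA6 = 0x32.
C2: S = E(K, 0xA6) = 0x4B; 0x1E ⊕ 0x4B = 0x55.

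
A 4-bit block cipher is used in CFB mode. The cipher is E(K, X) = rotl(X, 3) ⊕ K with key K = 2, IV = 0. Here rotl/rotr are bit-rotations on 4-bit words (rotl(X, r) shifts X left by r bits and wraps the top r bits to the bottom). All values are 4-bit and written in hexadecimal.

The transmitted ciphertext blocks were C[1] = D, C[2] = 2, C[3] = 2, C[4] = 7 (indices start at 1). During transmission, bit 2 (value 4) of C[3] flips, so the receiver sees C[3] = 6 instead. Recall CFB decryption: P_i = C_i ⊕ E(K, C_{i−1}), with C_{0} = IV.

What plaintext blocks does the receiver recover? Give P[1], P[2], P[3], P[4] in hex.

Only C[3] changed, to 6. In CFB, a change in C_i flips the same bit in P_i and garbles P_{i+1}. Decrypting the received ciphertext:
P[1]: E(K, 0) = 2; D ⊕ 2 = F.
P[2]: E(K, D) = C; 2 ⊕ C = E.
P[3]: E(K, 2) = 3; 6 ⊕ 3 = 5.
P[4]: E(K, 6) = 1; 7 ⊕ 1 = 6.
Blocks that differ from the original plaintext: P[3], P[4].

P[1] = F, P[2] = E, P[3] = 5, P[4] = 6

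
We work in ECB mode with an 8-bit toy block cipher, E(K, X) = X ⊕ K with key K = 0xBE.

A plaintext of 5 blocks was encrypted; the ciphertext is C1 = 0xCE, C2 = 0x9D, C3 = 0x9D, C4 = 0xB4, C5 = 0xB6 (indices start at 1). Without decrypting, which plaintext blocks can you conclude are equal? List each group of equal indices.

ECB encrypts each block independently with the same key, so equal ciphertext blocks imply equal plaintext blocks.
C2 = C3 = 0x9D, so P2 = P3.

P2 = P3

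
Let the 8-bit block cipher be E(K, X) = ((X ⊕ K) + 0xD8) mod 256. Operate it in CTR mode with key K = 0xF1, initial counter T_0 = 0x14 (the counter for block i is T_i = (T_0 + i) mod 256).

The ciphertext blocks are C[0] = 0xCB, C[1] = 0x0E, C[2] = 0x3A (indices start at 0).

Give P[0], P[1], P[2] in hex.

P[0] = 0x76, P[1] = 0xB2, P[2] = 0x85

CTR decryption: S_i = E(K, T_i) where T_i is the counter for block i; P_i = C_i ⊕ S_i.
P[0]: T = 0x14, S = E(K, T) = 0xBD; 0xCB ⊕ 0xBD = 0x76.
P[1]: T = 0x15, S = E(K, T) = 0xBC; 0x0E ⊕ 0xBC = 0xB2.
P[2]: T = 0x16, S = E(K, T) = 0xBF; 0x3A ⊕ 0xBF = 0x85.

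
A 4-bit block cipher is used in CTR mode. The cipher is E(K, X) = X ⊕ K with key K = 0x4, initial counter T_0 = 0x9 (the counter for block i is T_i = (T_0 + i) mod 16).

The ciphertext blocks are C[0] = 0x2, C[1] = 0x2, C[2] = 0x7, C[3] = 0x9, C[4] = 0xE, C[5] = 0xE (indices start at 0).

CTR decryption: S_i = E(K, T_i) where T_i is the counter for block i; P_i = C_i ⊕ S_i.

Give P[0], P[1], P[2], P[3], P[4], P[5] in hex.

P[0]: T = 0x9, S = E(K, T) = 0xD; 0x2 ⊕ 0xD = 0xF.
P[1]: T = 0xA, S = E(K, T) = 0xE; 0x2 ⊕ 0xE = 0xC.
P[2]: T = 0xB, S = E(K, T) = 0xF; 0x7 ⊕ 0xF = 0x8.
P[3]: T = 0xC, S = E(K, T) = 0x8; 0x9 ⊕ 0x8 = 0x1.
P[4]: T = 0xD, S = E(K, T) = 0x9; 0xE ⊕ 0x9 = 0x7.
P[5]: T = 0xE, S = E(K, T) = 0xA; 0xE ⊕ 0xA = 0x4.

P[0] = 0xF, P[1] = 0xC, P[2] = 0x8, P[3] = 0x1, P[4] = 0x7, P[5] = 0x4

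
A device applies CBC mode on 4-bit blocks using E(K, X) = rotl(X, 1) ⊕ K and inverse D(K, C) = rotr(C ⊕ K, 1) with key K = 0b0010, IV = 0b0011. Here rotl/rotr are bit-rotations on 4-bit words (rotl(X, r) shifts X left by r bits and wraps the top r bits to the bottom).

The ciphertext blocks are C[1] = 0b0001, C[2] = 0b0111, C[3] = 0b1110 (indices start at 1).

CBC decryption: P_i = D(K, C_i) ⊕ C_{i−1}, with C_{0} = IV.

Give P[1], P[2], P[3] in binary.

P[1]: D(K, 0b0001) = 0b1001; 0b1001 ⊕ 0b0011 = 0b1010.
P[2]: D(K, 0b0111) = 0b1010; 0b1010 ⊕ 0b0001 = 0b1011.
P[3]: D(K, 0b1110) = 0b0110; 0b0110 ⊕ 0b0111 = 0b0001.

P[1] = 0b1010, P[2] = 0b1011, P[3] = 0b0001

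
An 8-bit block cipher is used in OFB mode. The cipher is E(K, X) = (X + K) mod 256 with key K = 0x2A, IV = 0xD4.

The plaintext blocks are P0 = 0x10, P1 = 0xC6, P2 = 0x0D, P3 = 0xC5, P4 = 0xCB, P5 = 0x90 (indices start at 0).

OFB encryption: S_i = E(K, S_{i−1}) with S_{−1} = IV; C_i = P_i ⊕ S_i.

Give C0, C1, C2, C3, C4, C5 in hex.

C0: S = E(K, 0xD4) = 0xFE; 0x10 ⊕ 0xFE = 0xEE.
C1: S = E(K, 0xFE) = 0x28; 0xC6 ⊕ 0x28 = 0xEE.
C2: S = E(K, 0x28) = 0x52; 0x0D ⊕ 0x52 = 0x5F.
C3: S = E(K, 0x52) = 0x7C; 0xC5 ⊕ 0x7C = 0xB9.
C4: S = E(K, 0x7C) = 0xA6; 0xCB ⊕ 0xA6 = 0x6D.
C5: S = E(K, 0xA6) = 0xD0; 0x90 ⊕ 0xD0 = 0x40.

C0 = 0xEE, C1 = 0xEE, C2 = 0x5F, C3 = 0xB9, C4 = 0x6D, C5 = 0x40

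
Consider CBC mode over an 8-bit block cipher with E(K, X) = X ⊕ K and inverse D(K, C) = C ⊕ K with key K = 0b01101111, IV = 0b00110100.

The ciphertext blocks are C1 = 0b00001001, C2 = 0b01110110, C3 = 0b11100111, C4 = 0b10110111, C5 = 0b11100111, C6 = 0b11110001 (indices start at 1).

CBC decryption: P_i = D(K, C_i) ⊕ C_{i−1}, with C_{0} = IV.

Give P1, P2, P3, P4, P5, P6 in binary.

P1 = 0b01010010, P2 = 0b00010000, P3 = 0b11111110, P4 = 0b00111111, P5 = 0b00111111, P6 = 0b01111001

P1: D(K, 0b00001001) = 0b01100110; 0b01100110 ⊕ 0b00110100 = 0b01010010.
P2: D(K, 0b01110110) = 0b00011001; 0b00011001 ⊕ 0b00001001 = 0b00010000.
P3: D(K, 0b11100111) = 0b10001000; 0b10001000 ⊕ 0b01110110 = 0b11111110.
P4: D(K, 0b10110111) = 0b11011000; 0b11011000 ⊕ 0b11100111 = 0b00111111.
P5: D(K, 0b11100111) = 0b10001000; 0b10001000 ⊕ 0b10110111 = 0b00111111.
P6: D(K, 0b11110001) = 0b10011110; 0b10011110 ⊕ 0b11100111 = 0b01111001.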